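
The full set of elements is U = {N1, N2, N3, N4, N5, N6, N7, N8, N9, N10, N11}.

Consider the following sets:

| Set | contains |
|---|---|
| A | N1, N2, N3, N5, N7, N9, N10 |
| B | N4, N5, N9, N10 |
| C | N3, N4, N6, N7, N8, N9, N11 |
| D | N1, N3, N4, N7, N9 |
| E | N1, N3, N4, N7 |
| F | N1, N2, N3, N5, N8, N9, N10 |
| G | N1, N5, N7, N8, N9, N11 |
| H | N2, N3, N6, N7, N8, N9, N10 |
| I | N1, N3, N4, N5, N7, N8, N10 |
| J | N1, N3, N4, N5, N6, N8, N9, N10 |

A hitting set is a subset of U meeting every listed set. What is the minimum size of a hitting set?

2

T = {N1, N9} meets every set (each contains at least one member of T), and |T| = 2.
No single element lies in every set, so at least 2 are needed and 2 is optimal.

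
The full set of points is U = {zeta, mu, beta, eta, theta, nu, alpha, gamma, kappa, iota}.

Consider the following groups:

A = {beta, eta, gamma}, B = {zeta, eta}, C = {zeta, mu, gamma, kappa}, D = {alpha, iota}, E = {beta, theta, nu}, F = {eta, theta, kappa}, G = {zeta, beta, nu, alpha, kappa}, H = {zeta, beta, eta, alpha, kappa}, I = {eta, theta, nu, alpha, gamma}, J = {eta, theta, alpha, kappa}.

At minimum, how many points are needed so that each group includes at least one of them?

The 4 points {beta, eta, gamma, iota} hit every group.
No choice of 3 points meets every group, so 4 is the minimum.

4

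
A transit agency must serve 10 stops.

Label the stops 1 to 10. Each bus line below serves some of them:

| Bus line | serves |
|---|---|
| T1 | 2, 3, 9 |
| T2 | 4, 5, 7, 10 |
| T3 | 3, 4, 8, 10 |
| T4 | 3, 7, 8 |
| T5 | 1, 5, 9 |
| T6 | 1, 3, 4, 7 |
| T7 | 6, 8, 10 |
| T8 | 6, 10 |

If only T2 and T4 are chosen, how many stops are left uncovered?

Union of T2, T4 = {3, 4, 5, 7, 8, 10}.
Not covered: 1, 2, 6, 9 — 4 stops.

4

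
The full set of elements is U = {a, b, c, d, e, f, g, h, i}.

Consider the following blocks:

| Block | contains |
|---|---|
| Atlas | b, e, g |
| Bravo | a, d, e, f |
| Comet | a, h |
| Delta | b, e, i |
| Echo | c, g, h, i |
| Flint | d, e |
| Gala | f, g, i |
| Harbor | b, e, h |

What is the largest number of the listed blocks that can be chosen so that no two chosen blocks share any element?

Comet, Flint, Gala are pairwise disjoint (Comet={a,h}; Flint={d,e}; Gala={f,g,i}).
Every remaining block overlaps one of these, and no 4 of the listed blocks are pairwise disjoint, so 3 is the maximum.

3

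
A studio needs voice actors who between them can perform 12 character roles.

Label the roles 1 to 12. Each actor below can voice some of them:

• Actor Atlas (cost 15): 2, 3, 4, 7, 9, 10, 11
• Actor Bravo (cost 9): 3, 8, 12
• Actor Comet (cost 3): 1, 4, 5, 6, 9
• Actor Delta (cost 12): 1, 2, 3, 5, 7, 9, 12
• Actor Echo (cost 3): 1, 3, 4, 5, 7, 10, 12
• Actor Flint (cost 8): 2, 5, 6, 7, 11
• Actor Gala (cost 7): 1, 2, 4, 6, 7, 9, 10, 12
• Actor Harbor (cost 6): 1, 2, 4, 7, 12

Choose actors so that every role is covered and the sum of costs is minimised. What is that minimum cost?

23

Bravo, Comet, Echo, Flint together cover every role (Bravo ∪ Comet ∪ Echo ∪ Flint = {1, 2, 3, 4, 5, 6, 7, 8, 9, 10, 11, 12}); total cost 9 + 3 + 3 + 8 = 23.
No covering selection has total cost below 23.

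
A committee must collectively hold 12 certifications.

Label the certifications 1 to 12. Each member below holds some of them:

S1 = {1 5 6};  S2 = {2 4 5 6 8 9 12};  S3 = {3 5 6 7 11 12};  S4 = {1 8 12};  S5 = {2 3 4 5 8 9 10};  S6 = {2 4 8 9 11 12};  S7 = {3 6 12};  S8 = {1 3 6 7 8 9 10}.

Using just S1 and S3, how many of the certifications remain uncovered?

5

Union of S1, S3 = {1, 3, 5, 6, 7, 11, 12}.
Not covered: 2, 4, 8, 9, 10 — 5 certifications.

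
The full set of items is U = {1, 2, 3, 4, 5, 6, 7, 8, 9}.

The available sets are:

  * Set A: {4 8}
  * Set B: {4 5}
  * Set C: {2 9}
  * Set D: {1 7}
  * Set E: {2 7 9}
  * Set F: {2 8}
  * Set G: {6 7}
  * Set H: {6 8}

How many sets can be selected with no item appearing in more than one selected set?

4

B, C, D, H are pairwise disjoint (B={4,5}; C={2,9}; D={1,7}; H={6,8}).
Every remaining set overlaps one of these, and no 5 of the listed sets are pairwise disjoint, so 4 is the maximum.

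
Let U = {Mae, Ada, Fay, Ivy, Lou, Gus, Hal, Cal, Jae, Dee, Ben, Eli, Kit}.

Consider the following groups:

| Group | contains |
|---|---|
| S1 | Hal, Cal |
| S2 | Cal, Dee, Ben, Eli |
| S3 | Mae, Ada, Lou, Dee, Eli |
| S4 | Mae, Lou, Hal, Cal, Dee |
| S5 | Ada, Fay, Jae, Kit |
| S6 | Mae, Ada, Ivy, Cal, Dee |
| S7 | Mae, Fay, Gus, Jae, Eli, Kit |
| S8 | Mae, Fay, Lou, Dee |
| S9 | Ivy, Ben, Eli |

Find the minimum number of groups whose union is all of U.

4

S4, S6, S7, and S9 cover everything between them: the union {Mae, Ada, Fay, Ivy, Lou, Gus, Hal, Cal, Jae, Dee, Ben, Eli, Kit} is all of U.
No 3 of the 9 groups cover everything (all 84 combinations miss at least one element), so 4 is optimal.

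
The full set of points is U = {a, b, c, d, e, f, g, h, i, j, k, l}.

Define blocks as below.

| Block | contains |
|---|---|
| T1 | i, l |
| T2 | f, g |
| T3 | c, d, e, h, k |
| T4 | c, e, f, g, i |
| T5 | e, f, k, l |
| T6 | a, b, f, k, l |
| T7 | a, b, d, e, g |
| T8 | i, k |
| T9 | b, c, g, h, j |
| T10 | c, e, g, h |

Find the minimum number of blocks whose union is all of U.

T4, T5, T7, and T9 cover everything between them: the union {a, b, c, d, e, f, g, h, i, j, k, l} is all of U.
No 3 of the 10 blocks cover everything (all 120 combinations miss at least one point), so 4 is optimal.

4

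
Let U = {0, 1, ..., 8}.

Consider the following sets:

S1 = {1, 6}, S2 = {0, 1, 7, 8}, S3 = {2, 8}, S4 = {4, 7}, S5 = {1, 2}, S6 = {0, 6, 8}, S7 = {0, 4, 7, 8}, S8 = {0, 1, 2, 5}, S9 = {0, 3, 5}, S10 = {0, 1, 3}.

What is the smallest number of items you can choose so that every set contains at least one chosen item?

4

H = {1, 3, 4, 8} meets every set (each contains at least one member of H), and |H| = 4.
The sets S1, S3, S4, S9 are pairwise disjoint, so any hitting set needs a separate item for each — at least 4. Hence 4 is optimal.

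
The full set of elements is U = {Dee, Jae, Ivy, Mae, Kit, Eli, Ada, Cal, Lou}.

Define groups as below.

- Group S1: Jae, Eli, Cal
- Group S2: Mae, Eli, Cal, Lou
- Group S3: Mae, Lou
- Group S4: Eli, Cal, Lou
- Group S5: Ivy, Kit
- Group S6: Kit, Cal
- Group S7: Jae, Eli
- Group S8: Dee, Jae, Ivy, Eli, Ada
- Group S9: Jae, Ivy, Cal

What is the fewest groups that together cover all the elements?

S3, S6, and S8 cover everything between them: the union {Dee, Jae, Ivy, Mae, Kit, Eli, Ada, Cal, Lou} is all of U.
Only S8 contains Dee, so S8 is forced; the remaining 4 elements need at least 2 more groups (each remaining group adds at most 3) — so at least 3 groups are needed, and 3 is optimal.

3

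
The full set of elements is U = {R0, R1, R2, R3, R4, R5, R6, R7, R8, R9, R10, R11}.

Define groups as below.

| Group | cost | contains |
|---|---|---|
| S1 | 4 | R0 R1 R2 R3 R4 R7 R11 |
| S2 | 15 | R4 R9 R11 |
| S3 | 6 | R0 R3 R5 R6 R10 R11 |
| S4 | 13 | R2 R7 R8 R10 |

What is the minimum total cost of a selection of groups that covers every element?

S1, S2, S3, S4 together cover every element (S1 ∪ S2 ∪ S3 ∪ S4 = {R0, R1, R2, R3, R4, R5, R6, R7, R8, R9, R10, R11}); total cost 4 + 15 + 6 + 13 = 38.
No covering selection has total cost below 38.

38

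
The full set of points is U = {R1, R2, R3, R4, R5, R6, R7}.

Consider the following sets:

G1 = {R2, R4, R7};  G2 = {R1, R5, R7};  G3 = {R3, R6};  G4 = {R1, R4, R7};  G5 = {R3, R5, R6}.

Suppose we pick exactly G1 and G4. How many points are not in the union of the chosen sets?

Union of G1, G4 = {R1, R2, R4, R7}.
Not covered: R3, R5, R6 — 3 points.

3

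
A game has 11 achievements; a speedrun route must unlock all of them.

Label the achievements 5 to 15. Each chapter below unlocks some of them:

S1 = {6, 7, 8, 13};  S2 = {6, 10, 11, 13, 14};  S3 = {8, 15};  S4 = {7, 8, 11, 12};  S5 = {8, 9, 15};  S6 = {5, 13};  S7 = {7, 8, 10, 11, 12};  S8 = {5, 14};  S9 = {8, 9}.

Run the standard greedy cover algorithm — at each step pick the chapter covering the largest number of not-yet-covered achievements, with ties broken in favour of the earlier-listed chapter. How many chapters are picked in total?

4

Greedy: pick S2 (covers 5 new) → pick S4 (covers 3 new) → pick S5 (covers 2 new) → pick S6 (covers 1 new). Total picks: 4.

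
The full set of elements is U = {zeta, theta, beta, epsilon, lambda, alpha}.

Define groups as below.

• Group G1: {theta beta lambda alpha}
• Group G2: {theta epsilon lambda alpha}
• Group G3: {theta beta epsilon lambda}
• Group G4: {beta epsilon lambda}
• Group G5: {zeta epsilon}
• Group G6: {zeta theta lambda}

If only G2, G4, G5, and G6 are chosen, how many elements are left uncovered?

Union of G2, G4, G5, G6 = {zeta, theta, beta, epsilon, lambda, alpha} — that's every element, so 0 are uncovered.

0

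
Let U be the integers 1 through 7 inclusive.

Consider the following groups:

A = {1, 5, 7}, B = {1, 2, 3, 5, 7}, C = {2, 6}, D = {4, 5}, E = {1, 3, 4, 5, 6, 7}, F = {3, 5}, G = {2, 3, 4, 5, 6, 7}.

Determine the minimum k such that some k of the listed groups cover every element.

B and E cover everything between them: the union {1, 2, 3, 4, 5, 6, 7} is all of U.
No single group has all 7 elements (the largest, E, has 6), so 2 is optimal.

2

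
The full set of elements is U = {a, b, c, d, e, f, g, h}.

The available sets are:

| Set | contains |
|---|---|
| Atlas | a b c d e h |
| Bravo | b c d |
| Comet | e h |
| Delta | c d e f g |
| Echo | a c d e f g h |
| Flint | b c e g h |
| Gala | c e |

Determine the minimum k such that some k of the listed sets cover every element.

Atlas and Echo together: Atlas ∪ Echo = {a, b, c, d, e, f, g, h} — every element is covered.
No single set has all 8 elements (the largest, Echo, has 7), so 2 is optimal.

2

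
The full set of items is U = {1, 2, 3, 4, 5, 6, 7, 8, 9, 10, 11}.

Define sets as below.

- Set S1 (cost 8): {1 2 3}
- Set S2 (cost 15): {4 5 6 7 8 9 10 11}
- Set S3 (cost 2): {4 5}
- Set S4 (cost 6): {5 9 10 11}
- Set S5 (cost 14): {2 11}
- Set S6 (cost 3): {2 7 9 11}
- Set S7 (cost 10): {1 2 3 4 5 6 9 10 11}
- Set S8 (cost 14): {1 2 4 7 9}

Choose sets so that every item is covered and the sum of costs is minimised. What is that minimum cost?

S1, S2 together cover every item (S1 ∪ S2 = {1, 2, 3, 4, 5, 6, 7, 8, 9, 10, 11}); total cost 8 + 15 = 23.
The greedy pick S6, S3, S7, S2 costs 30; no covering selection beats 23.

23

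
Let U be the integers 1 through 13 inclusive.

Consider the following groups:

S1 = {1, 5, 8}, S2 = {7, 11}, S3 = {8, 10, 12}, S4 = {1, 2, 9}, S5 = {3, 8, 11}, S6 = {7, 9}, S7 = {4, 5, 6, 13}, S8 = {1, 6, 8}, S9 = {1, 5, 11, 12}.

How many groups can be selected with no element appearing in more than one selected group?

4

S2, S3, S4, S7 are pairwise disjoint (S2={7,11}; S3={8,10,12}; S4={1,2,9}; S7={4,5,6,13}).
Every remaining group overlaps one of these, and no 5 of the listed groups are pairwise disjoint, so 4 is the maximum.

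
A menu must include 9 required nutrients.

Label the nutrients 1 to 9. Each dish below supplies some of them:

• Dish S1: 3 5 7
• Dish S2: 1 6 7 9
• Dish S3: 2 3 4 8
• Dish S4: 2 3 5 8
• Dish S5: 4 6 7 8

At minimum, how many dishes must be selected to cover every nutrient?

3

S2 and S3 and S4 together: S2 ∪ S3 ∪ S4 = {1, 2, 3, 4, 5, 6, 7, 8, 9} — every nutrient is covered.
Each dish has at most 4 nutrients, and 2·4 = 8 < 9 — so at least 3 dishes are needed, and 3 is optimal.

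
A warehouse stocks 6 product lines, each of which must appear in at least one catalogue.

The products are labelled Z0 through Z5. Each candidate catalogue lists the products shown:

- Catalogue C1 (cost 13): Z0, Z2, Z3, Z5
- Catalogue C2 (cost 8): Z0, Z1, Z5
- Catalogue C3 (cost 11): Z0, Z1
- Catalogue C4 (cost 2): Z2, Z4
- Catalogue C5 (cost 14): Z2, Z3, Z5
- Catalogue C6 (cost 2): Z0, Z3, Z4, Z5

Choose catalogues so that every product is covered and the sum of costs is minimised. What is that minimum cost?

12

C2, C4, C6 together cover every product (C2 ∪ C4 ∪ C6 = {Z0, Z1, Z2, Z3, Z4, Z5}); total cost 8 + 2 + 2 = 12.
No covering selection has total cost below 12.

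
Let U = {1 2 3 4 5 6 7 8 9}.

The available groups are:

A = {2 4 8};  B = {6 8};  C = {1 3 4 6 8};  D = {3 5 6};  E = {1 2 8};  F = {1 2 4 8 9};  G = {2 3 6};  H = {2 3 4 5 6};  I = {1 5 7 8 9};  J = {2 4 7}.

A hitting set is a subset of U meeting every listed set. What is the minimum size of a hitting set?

T = {1, 2, 6} meets every group (each contains at least one member of T), and |T| = 3.
No choice of 2 points meets every group, so 3 is the minimum.

3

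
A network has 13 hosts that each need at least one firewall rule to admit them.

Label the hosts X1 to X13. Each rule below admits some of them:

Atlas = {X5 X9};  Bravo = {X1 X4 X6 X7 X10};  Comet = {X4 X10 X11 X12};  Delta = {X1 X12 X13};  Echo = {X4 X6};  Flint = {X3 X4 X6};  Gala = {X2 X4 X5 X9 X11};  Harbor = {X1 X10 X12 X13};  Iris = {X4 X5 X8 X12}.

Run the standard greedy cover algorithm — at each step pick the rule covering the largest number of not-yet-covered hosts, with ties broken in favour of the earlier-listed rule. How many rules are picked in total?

Greedy: pick Bravo (covers 5 new) → pick Gala (covers 4 new) → pick Delta (covers 2 new) → pick Flint (covers 1 new) → pick Iris (covers 1 new). Total picks: 5.

5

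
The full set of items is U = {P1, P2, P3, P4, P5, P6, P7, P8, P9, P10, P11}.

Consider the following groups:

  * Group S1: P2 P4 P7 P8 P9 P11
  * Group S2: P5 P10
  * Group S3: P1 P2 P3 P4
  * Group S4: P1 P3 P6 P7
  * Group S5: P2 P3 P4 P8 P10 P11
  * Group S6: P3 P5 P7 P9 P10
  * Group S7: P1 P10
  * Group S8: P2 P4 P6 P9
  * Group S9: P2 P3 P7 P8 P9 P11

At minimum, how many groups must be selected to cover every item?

3

Take {S1, S2, S4}. Their union is {P1, P2, P3, P4, P5, P6, P7, P8, P9, P10, P11}, which is all 11 items.
No 2 of the 9 groups cover everything (all 36 combinations miss at least one item), so 3 is optimal.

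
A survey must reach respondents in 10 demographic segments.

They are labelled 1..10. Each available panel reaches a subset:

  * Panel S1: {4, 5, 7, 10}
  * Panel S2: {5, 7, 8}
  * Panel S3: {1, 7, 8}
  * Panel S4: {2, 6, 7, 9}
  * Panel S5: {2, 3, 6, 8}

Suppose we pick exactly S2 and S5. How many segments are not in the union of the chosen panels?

4

Union of S2, S5 = {2, 3, 5, 6, 7, 8}.
Not covered: 1, 4, 9, 10 — 4 segments.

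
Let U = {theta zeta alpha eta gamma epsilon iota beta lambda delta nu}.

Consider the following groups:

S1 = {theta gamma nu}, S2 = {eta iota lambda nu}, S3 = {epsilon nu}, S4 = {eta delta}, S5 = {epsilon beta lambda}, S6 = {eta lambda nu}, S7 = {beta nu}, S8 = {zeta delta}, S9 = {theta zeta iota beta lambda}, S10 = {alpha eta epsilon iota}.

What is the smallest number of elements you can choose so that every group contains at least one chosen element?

Take H = {alpha, beta, delta, nu}. Each listed group contains at least one of these, so H is a hitting set of size 4.
No choice of 3 elements meets every group, so 4 is the minimum.

4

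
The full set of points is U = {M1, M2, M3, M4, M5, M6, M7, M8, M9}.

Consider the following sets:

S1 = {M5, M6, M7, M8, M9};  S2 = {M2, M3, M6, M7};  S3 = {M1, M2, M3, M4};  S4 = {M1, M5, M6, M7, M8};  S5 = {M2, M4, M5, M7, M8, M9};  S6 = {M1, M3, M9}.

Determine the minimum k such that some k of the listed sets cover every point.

2

S1 and S3 together: S1 ∪ S3 = {M1, M2, M3, M4, M5, M6, M7, M8, M9} — every point is covered.
No single set has all 9 points (the largest, S5, has 6), so 2 is optimal.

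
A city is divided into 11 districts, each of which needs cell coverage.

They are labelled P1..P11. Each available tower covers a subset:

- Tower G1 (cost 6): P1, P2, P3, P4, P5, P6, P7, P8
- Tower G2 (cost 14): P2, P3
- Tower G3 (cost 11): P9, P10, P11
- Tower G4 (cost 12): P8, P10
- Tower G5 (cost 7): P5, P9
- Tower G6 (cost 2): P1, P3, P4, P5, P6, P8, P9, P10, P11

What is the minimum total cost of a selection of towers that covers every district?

8

G1, G6 together cover every district (G1 ∪ G6 = {P1, P2, P3, P4, P5, P6, P7, P8, P9, P10, P11}); total cost 6 + 2 = 8.
No covering selection has total cost below 8.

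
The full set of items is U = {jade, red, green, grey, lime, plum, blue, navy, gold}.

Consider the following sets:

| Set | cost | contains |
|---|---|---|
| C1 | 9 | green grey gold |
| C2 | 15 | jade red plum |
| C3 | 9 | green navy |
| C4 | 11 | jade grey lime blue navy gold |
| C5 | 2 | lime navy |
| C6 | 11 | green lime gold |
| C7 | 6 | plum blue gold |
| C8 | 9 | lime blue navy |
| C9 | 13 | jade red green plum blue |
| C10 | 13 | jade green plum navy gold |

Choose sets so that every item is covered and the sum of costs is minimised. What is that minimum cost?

C4, C9 together cover every item (C4 ∪ C9 = {jade, red, green, grey, lime, plum, blue, navy, gold}); total cost 11 + 13 = 24.
The greedy pick C5, C7, C9, C1 costs 30; no covering selection beats 24.

24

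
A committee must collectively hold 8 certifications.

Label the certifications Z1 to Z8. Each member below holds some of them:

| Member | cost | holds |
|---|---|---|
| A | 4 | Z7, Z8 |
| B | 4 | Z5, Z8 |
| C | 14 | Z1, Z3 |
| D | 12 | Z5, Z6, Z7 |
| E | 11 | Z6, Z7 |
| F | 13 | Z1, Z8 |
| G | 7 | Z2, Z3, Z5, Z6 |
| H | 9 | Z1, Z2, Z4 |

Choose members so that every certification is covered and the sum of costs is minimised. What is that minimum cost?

A, G, H together cover every certification (A ∪ G ∪ H = {Z1, Z2, Z3, Z4, Z5, Z6, Z7, Z8}); total cost 4 + 7 + 9 = 20.
No covering selection has total cost below 20.

20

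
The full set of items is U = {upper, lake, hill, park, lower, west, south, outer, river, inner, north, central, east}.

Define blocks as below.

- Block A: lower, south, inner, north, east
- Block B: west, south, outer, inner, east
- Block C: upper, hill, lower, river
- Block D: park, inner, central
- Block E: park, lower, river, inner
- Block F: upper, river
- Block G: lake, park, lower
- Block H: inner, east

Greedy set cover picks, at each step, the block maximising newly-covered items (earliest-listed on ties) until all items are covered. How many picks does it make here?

Greedy: pick A (covers 5 new) → pick C (covers 3 new) → pick B (covers 2 new) → pick D (covers 2 new) → pick G (covers 1 new). Total picks: 5.

5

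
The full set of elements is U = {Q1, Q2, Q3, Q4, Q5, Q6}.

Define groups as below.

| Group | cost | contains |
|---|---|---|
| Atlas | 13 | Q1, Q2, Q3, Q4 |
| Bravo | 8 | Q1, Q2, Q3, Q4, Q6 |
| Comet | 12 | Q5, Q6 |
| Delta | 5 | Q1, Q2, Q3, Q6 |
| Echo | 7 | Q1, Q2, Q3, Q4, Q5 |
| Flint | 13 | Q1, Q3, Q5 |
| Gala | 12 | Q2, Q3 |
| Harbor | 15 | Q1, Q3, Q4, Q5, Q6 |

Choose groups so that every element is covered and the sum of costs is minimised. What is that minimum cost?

12

Delta, Echo together cover every element (Delta ∪ Echo = {Q1, Q2, Q3, Q4, Q5, Q6}); total cost 5 + 7 = 12.
No covering selection has total cost below 12.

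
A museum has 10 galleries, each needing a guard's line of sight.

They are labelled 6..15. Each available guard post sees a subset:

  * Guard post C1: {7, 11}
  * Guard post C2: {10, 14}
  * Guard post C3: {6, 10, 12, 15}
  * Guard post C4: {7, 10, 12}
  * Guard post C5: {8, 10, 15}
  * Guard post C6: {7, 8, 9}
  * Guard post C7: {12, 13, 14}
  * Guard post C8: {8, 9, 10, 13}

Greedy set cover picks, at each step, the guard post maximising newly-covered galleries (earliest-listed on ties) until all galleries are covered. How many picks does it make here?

4

Greedy: pick C3 (covers 4 new) → pick C6 (covers 3 new) → pick C7 (covers 2 new) → pick C1 (covers 1 new). Total picks: 4.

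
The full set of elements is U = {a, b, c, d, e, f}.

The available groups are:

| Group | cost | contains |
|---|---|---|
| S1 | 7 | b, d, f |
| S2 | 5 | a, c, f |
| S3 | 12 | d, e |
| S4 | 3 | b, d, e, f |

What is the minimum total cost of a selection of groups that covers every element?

8

S2, S4 together cover every element (S2 ∪ S4 = {a, b, c, d, e, f}); total cost 5 + 3 = 8.
No covering selection has total cost below 8.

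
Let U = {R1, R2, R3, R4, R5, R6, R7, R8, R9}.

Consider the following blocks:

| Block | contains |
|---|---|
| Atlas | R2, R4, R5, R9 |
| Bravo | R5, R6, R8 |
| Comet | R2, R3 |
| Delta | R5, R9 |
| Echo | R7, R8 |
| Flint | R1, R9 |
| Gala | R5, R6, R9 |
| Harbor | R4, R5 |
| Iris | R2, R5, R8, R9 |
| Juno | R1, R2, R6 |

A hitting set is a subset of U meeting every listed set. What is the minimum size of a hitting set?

4

The 4 points {R2, R4, R8, R9} hit every block.
The blocks Comet, Echo, Flint, Harbor are pairwise disjoint, so any hitting set needs a separate point for each — at least 4. Hence 4 is optimal.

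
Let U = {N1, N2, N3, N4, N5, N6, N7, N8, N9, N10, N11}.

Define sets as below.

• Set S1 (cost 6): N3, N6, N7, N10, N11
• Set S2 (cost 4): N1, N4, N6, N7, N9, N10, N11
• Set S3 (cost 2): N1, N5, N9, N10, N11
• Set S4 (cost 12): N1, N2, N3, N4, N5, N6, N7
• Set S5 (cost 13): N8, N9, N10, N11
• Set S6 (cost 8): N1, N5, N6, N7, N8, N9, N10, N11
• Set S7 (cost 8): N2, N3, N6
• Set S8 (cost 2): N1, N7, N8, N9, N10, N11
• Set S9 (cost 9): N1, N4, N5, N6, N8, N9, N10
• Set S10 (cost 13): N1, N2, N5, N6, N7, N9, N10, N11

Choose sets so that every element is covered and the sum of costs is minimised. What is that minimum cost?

S4, S8 together cover every element (S4 ∪ S8 = {N1, N2, N3, N4, N5, N6, N7, N8, N9, N10, N11}); total cost 12 + 2 = 14.
The greedy pick S8, S2, S3, S7 costs 16; no covering selection beats 14.

14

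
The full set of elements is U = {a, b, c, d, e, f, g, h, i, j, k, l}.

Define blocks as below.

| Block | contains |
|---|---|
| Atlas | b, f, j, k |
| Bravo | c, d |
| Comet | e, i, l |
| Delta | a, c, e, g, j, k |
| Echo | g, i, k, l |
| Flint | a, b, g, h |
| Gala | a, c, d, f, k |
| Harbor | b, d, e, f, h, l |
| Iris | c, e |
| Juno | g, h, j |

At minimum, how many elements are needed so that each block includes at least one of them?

Take T = {b, d, e, g}. Each listed block contains at least one of these, so T is a hitting set of size 4.
No choice of 3 elements meets every block, so 4 is the minimum.

4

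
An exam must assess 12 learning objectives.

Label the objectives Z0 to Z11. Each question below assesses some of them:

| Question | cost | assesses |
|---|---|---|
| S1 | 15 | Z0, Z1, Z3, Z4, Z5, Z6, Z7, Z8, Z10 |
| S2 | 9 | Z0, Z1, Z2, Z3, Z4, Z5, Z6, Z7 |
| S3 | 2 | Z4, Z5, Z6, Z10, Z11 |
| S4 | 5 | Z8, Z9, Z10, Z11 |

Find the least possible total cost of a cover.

S2, S4 together cover every objective (S2 ∪ S4 = {Z0, Z1, Z2, Z3, Z4, Z5, Z6, Z7, Z8, Z9, Z10, Z11}); total cost 9 + 5 = 14.
The greedy pick S3, S2, S4 costs 16; no covering selection beats 14.

14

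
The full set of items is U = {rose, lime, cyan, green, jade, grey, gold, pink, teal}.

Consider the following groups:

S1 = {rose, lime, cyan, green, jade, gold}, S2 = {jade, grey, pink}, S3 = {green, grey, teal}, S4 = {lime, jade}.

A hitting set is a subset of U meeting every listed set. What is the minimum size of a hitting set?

2

Take H = {green, jade}. Each listed group contains at least one of these, so H is a hitting set of size 2.
The groups S3, S4 are pairwise disjoint, so any hitting set needs a separate item for each — at least 2. Hence 2 is optimal.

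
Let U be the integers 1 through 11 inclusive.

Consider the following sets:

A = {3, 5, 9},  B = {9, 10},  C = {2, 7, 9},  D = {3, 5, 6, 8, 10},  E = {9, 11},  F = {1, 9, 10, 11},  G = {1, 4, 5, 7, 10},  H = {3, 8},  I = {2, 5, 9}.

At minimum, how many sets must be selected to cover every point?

4

D and F and G and I together: D ∪ F ∪ G ∪ I = {1, 2, 3, 4, 5, 6, 7, 8, 9, 10, 11} — every point is covered.
No 3 of the 9 sets cover everything (all 84 combinations miss at least one point), so 4 is optimal.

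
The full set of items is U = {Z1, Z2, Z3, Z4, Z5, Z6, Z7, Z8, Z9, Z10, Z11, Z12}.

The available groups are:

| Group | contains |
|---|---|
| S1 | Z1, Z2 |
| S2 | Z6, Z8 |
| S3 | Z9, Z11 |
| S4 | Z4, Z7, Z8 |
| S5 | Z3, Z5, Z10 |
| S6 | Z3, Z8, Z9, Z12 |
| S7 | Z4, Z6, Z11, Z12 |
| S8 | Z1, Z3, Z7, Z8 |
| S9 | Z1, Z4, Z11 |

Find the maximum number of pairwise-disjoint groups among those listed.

4

S1, S2, S3, S5 are pairwise disjoint (S1={Z1,Z2}; S2={Z6,Z8}; S3={Z9,Z11}; S5={Z3,Z5,Z10}).
Every remaining group overlaps one of these, and no 5 of the listed groups are pairwise disjoint, so 4 is the maximum.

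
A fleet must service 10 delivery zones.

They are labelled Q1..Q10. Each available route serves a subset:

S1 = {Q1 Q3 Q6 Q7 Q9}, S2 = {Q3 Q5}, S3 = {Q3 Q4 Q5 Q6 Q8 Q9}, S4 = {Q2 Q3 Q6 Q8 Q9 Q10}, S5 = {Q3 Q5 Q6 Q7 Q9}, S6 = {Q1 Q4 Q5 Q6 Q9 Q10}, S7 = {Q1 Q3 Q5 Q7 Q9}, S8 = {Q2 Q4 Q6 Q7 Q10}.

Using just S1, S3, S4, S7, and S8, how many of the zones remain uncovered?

Union of S1, S3, S4, S7, S8 = {Q1, Q2, Q3, Q4, Q5, Q6, Q7, Q8, Q9, Q10} — that's every zone, so 0 are uncovered.

0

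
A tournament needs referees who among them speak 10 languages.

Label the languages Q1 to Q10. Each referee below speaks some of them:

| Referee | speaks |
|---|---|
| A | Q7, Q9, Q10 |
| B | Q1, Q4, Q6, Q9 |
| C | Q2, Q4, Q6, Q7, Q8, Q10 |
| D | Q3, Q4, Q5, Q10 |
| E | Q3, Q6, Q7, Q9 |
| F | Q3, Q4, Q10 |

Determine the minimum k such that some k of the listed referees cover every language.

Take {B, C, D}. Their union is {Q1, Q2, Q3, Q4, Q5, Q6, Q7, Q8, Q9, Q10}, which is all 10 languages.
Only B contains Q1, so B is forced; the remaining 6 languages need at least 2 more referees (each remaining referee adds at most 4) — so at least 3 referees are needed, and 3 is optimal.

3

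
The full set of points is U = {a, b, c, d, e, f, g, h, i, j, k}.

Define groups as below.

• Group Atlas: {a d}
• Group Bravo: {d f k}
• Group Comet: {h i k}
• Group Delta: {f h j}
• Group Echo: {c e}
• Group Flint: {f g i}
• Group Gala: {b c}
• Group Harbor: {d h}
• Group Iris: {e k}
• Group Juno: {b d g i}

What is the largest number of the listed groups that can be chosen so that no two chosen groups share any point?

4

Atlas, Flint, Gala, Iris are pairwise disjoint (Atlas={a,d}; Flint={f,g,i}; Gala={b,c}; Iris={e,k}).
Every remaining group overlaps one of these, and no 5 of the listed groups are pairwise disjoint, so 4 is the maximum.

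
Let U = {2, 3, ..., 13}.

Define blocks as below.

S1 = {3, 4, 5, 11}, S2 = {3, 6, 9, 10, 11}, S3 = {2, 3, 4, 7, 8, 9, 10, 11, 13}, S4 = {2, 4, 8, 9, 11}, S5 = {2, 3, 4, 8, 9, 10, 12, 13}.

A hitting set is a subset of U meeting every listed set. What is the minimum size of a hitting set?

2

The 2 items {2, 11} hit every block.
No single item lies in every block, so at least 2 are needed and 2 is optimal.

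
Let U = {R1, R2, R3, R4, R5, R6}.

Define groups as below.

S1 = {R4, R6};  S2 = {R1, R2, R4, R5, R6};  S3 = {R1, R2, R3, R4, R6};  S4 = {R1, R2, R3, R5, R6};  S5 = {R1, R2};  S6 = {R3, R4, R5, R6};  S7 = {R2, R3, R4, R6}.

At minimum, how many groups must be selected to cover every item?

Take {S4, S6}. Their union is {R1, R2, R3, R4, R5, R6}, which is all 6 items.
No single group has all 6 items (the largest, S2, has 5), so 2 is optimal.

2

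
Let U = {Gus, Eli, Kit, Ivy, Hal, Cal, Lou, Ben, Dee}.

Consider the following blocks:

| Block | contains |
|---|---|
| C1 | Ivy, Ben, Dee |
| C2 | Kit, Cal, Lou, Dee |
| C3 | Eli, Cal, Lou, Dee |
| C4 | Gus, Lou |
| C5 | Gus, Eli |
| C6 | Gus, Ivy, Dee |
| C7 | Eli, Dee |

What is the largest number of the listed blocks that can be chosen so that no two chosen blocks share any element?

C4, C7 are pairwise disjoint (C4={Gus,Lou}; C7={Eli,Dee}).
Every remaining block overlaps one of these, and no 3 of the listed blocks are pairwise disjoint, so 2 is the maximum.

2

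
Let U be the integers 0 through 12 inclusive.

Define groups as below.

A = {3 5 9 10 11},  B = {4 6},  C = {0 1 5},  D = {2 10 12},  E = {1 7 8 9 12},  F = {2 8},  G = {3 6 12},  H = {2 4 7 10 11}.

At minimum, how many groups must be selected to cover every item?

4

Take {C, E, G, H}. Their union is {0, 1, 2, 3, 4, 5, 6, 7, 8, 9, 10, 11, 12}, which is all 13 items.
No 3 of the 8 groups cover everything (all 56 combinations miss at least one item), so 4 is optimal.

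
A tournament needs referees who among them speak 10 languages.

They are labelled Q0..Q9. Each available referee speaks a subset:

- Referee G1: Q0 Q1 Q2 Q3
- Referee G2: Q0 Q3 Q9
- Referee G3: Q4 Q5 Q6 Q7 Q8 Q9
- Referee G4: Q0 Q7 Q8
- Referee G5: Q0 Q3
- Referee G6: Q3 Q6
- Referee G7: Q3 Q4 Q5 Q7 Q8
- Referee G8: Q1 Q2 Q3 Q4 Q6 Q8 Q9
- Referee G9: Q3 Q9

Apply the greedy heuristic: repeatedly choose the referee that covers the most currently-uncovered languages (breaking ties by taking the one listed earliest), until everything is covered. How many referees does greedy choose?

3

Greedy: pick G8 (covers 7 new) → pick G3 (covers 2 new) → pick G1 (covers 1 new). Total picks: 3.
(The true minimum cover uses only 2 referees, so greedy is not optimal here.)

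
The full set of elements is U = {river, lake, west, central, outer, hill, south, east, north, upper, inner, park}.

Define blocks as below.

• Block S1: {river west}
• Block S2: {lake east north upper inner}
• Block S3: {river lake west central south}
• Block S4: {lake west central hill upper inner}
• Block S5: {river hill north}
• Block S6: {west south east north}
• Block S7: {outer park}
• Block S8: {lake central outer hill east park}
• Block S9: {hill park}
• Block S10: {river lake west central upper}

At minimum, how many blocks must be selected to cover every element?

S2, S3, and S8 cover everything between them: the union {river, lake, west, central, outer, hill, south, east, north, upper, inner, park} is all of U.
No 2 of the 10 blocks cover everything (all 45 combinations miss at least one element), so 3 is optimal.

3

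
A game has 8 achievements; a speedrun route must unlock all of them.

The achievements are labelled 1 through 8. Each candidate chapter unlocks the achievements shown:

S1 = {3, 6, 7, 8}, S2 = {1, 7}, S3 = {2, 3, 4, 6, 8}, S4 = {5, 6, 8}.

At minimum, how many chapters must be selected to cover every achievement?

3

S2 and S3 and S4 together: S2 ∪ S3 ∪ S4 = {1, 2, 3, 4, 5, 6, 7, 8} — every achievement is covered.
Only S2 contains 1, so S2 is forced; the remaining 6 achievements need at least 2 more chapters (each remaining chapter adds at most 5) — so at least 3 chapters are needed, and 3 is optimal.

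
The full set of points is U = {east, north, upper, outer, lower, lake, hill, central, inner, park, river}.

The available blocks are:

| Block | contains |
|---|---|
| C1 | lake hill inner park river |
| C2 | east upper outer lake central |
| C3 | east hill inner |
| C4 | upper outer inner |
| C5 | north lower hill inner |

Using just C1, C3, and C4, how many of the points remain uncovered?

3

Union of C1, C3, C4 = {east, upper, outer, lake, hill, inner, park, river}.
Not covered: north, lower, central — 3 points.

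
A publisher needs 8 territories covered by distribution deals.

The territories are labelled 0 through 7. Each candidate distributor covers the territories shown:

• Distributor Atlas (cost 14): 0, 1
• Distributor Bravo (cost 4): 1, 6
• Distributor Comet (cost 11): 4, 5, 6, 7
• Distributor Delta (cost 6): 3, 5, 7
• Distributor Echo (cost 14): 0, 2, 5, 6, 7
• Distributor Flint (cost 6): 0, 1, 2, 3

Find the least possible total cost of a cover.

17

Comet, Flint together cover every territory (Comet ∪ Flint = {0, 1, 2, 3, 4, 5, 6, 7}); total cost 11 + 6 = 17.
No covering selection has total cost below 17.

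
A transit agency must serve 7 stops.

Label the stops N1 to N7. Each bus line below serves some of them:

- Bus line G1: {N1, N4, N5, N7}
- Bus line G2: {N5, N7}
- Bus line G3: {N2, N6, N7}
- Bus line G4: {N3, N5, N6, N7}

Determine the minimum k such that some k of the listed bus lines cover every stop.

G1 and G3 and G4 together: G1 ∪ G3 ∪ G4 = {N1, N2, N3, N4, N5, N6, N7} — every stop is covered.
Only G1 contains N1, so G1 is forced; the remaining 3 stops need at least 2 more bus lines (each remaining bus line adds at most 2) — so at least 3 bus lines are needed, and 3 is optimal.

3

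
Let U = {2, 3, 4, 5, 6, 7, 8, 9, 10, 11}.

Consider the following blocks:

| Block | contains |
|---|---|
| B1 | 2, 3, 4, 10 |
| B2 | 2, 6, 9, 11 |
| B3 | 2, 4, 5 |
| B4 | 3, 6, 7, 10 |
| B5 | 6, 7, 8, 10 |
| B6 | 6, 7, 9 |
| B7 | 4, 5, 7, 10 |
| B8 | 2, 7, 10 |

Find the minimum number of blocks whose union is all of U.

4

B1 and B2 and B5 and B7 together: B1 ∪ B2 ∪ B5 ∪ B7 = {2, 3, 4, 5, 6, 7, 8, 9, 10, 11} — every point is covered.
No 3 of the 8 blocks cover everything (all 56 combinations miss at least one point), so 4 is optimal.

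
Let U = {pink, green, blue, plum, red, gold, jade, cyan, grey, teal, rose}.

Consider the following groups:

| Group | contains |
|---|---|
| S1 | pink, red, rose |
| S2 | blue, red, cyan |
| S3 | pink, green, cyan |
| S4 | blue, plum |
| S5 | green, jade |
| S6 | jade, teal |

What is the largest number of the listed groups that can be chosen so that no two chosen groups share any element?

3

S1, S4, S5 are pairwise disjoint (S1={pink,red,rose}; S4={blue,plum}; S5={green,jade}).
Every remaining group overlaps one of these, and no 4 of the listed groups are pairwise disjoint, so 3 is the maximum.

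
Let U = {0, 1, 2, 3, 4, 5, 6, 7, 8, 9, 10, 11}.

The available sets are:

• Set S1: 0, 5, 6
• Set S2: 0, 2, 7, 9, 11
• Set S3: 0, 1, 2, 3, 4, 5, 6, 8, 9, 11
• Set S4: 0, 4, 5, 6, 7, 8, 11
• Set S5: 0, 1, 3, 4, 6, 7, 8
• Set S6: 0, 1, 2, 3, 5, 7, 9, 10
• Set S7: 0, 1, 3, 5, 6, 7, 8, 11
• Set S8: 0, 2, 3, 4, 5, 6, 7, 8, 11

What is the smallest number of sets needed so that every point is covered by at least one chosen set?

2

S6 and S8 cover everything between them: the union {0, 1, 2, 3, 4, 5, 6, 7, 8, 9, 10, 11} is all of U.
No single set has all 12 points (the largest, S3, has 10), so 2 is optimal.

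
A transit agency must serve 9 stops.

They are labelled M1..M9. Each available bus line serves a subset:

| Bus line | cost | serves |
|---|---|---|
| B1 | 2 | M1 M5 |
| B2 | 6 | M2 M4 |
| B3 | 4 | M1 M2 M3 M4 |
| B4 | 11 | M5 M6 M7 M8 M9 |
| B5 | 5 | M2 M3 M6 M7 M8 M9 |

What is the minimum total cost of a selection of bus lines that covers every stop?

11

B1, B3, B5 together cover every stop (B1 ∪ B3 ∪ B5 = {M1, M2, M3, M4, M5, M6, M7, M8, M9}); total cost 2 + 4 + 5 = 11.
No covering selection has total cost below 11.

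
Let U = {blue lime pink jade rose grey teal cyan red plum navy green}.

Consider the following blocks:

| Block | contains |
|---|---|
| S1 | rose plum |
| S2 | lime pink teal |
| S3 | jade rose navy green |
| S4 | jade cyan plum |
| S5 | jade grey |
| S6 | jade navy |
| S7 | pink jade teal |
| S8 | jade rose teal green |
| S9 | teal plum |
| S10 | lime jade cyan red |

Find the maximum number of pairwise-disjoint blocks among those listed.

S1, S2, S6 are pairwise disjoint (S1={rose,plum}; S2={lime,pink,teal}; S6={jade,navy}).
Every remaining block overlaps one of these, and no 4 of the listed blocks are pairwise disjoint, so 3 is the maximum.

3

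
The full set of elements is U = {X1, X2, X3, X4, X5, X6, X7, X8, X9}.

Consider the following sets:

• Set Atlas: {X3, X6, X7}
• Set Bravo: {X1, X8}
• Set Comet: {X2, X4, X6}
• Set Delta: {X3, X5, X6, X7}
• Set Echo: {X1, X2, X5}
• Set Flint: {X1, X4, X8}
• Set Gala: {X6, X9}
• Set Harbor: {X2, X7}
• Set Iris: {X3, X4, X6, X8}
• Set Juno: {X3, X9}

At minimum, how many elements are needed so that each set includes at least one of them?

The 4 elements {X1, X6, X7, X9} hit every set.
No choice of 3 elements meets every set, so 4 is the minimum.

4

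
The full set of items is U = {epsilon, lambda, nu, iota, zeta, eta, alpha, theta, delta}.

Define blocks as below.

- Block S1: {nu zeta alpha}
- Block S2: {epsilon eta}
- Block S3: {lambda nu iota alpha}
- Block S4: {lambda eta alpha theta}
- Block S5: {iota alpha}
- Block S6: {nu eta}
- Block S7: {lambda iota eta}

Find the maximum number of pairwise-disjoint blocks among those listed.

2

S1, S2 are pairwise disjoint (S1={nu,zeta,alpha}; S2={epsilon,eta}).
Every remaining block overlaps one of these, and no 3 of the listed blocks are pairwise disjoint, so 2 is the maximum.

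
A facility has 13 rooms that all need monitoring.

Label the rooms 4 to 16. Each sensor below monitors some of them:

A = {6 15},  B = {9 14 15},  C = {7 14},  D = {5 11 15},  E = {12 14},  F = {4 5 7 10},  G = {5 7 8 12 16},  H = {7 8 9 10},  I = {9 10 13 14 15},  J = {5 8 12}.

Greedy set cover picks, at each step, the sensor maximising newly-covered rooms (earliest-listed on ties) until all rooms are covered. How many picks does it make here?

5

Greedy: pick G (covers 5 new) → pick I (covers 5 new) → pick A (covers 1 new) → pick D (covers 1 new) → pick F (covers 1 new). Total picks: 5.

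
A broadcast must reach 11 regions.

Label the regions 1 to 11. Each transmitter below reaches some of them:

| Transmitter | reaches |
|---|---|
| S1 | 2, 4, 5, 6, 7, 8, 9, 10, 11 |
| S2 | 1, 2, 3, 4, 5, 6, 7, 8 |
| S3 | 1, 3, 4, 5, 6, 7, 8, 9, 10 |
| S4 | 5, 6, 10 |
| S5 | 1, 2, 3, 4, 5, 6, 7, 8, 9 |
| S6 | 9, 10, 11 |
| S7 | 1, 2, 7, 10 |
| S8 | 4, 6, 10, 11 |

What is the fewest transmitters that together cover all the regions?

2

Take {S5, S8}. Their union is {1, 2, 3, 4, 5, 6, 7, 8, 9, 10, 11}, which is all 11 regions.
No single transmitter has all 11 regions (the largest, S1, has 9), so 2 is optimal.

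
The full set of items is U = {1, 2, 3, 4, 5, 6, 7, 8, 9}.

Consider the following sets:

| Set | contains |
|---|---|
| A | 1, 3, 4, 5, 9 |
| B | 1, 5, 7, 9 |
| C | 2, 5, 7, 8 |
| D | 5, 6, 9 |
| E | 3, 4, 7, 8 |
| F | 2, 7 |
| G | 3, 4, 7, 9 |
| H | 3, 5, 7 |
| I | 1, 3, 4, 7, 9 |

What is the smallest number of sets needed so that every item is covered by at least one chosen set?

3

Take {A, C, D}. Their union is {1, 2, 3, 4, 5, 6, 7, 8, 9}, which is all 9 items.
Only D contains 6, so D is forced; the remaining 6 items need at least 2 more sets (each remaining set adds at most 4) — so at least 3 sets are needed, and 3 is optimal.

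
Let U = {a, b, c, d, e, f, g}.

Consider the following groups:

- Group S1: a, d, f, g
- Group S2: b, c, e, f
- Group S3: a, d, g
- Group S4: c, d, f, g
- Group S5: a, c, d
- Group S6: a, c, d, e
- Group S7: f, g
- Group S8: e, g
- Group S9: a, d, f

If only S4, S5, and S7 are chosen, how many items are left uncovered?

Union of S4, S5, S7 = {a, c, d, f, g}.
Not covered: b, e — 2 items.

2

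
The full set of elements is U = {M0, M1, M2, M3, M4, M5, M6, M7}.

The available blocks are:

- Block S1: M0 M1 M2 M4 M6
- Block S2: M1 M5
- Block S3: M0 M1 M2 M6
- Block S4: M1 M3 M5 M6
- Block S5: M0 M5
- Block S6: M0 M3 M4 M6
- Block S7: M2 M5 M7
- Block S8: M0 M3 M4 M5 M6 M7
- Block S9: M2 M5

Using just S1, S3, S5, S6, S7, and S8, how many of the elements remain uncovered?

0

Union of S1, S3, S5, S6, S7, S8 = {M0, M1, M2, M3, M4, M5, M6, M7} — that's every element, so 0 are uncovered.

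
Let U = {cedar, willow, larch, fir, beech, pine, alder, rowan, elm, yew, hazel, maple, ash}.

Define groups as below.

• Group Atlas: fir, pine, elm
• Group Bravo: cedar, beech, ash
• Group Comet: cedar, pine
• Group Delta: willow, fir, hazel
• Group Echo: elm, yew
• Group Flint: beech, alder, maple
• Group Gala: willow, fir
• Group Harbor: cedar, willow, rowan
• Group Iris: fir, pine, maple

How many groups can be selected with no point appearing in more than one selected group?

Comet, Delta, Echo, Flint are pairwise disjoint (Comet={cedar,pine}; Delta={willow,fir,hazel}; Echo={elm,yew}; Flint={beech,alder,maple}).
Every remaining group overlaps one of these, and no 5 of the listed groups are pairwise disjoint, so 4 is the maximum.

4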